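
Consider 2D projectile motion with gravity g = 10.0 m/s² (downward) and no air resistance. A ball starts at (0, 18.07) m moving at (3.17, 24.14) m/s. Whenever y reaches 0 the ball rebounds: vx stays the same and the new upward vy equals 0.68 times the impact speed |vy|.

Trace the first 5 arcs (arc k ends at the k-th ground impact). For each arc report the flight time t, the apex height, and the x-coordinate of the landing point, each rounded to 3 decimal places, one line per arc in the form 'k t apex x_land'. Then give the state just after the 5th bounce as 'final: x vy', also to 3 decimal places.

1 5.487 47.207 17.393
2 4.179 21.829 30.640
3 2.842 10.094 39.648
4 1.932 4.667 45.773
5 1.314 2.158 49.938
final: 49.938 4.467

Arc 1: start y=18.070, vy=24.140 → t=5.487, apex=47.207, x_land=17.393, impact vy=-30.727
  bounce: vy ← 0.68·30.727 = 20.894
Arc 2: start y=0.000, vy=20.894 → t=4.179, apex=21.829, x_land=30.640, impact vy=-20.894
  bounce: vy ← 0.68·20.894 = 14.208
Arc 3: start y=0.000, vy=14.208 → t=2.842, apex=10.094, x_land=39.648, impact vy=-14.208
  bounce: vy ← 0.68·14.208 = 9.662
Arc 4: start y=0.000, vy=9.662 → t=1.932, apex=4.667, x_land=45.773, impact vy=-9.662
  bounce: vy ← 0.68·9.662 = 6.570
Arc 5: start y=0.000, vy=6.570 → t=1.314, apex=2.158, x_land=49.938, impact vy=-6.570
  bounce: vy ← 0.68·6.570 = 4.467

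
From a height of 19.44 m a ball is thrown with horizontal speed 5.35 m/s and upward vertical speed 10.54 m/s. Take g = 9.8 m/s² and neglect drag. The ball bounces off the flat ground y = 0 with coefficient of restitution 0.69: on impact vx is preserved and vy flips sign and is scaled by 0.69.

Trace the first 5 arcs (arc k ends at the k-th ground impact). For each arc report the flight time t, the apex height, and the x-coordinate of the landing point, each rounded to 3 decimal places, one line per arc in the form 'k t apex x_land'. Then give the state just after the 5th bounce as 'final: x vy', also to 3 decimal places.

1 3.339 25.108 17.864
2 3.124 11.954 34.577
3 2.155 5.691 46.109
4 1.487 2.710 54.065
5 1.026 1.290 59.556
final: 59.556 3.470

Arc 1: start y=19.440, vy=10.540 → t=3.339, apex=25.108, x_land=17.864, impact vy=-22.184
  bounce: vy ← 0.69·22.184 = 15.307
Arc 2: start y=0.000, vy=15.307 → t=3.124, apex=11.954, x_land=34.577, impact vy=-15.307
  bounce: vy ← 0.69·15.307 = 10.562
Arc 3: start y=0.000, vy=10.562 → t=2.155, apex=5.691, x_land=46.109, impact vy=-10.562
  bounce: vy ← 0.69·10.562 = 7.288
Arc 4: start y=0.000, vy=7.288 → t=1.487, apex=2.710, x_land=54.065, impact vy=-7.288
  bounce: vy ← 0.69·7.288 = 5.028
Arc 5: start y=0.000, vy=5.028 → t=1.026, apex=1.290, x_land=59.556, impact vy=-5.028
  bounce: vy ← 0.69·5.028 = 3.470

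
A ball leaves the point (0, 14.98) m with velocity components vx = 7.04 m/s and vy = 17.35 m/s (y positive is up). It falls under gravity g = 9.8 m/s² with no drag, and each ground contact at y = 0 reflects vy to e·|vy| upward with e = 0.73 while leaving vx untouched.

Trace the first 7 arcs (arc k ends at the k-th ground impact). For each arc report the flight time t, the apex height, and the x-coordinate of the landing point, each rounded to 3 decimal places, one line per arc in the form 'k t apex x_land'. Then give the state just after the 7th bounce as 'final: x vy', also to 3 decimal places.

Arc 1: start y=14.980, vy=17.350 → t=4.259, apex=30.338, x_land=29.981, impact vy=-24.385
  bounce: vy ← 0.73·24.385 = 17.801
Arc 2: start y=0.000, vy=17.801 → t=3.633, apex=16.167, x_land=55.557, impact vy=-17.801
  bounce: vy ← 0.73·17.801 = 12.995
Arc 3: start y=0.000, vy=12.995 → t=2.652, apex=8.616, x_land=74.227, impact vy=-12.995
  bounce: vy ← 0.73·12.995 = 9.486
Arc 4: start y=0.000, vy=9.486 → t=1.936, apex=4.591, x_land=87.856, impact vy=-9.486
  bounce: vy ← 0.73·9.486 = 6.925
Arc 5: start y=0.000, vy=6.925 → t=1.413, apex=2.447, x_land=97.805, impact vy=-6.925
  bounce: vy ← 0.73·6.925 = 5.055
Arc 6: start y=0.000, vy=5.055 → t=1.032, apex=1.304, x_land=105.068, impact vy=-5.055
  bounce: vy ← 0.73·5.055 = 3.690
Arc 7: start y=0.000, vy=3.690 → t=0.753, apex=0.695, x_land=110.370, impact vy=-3.690
  bounce: vy ← 0.73·3.690 = 2.694

1 4.259 30.338 29.981
2 3.633 16.167 55.557
3 2.652 8.616 74.227
4 1.936 4.591 87.856
5 1.413 2.447 97.805
6 1.032 1.304 105.068
7 0.753 0.695 110.370
final: 110.370 2.694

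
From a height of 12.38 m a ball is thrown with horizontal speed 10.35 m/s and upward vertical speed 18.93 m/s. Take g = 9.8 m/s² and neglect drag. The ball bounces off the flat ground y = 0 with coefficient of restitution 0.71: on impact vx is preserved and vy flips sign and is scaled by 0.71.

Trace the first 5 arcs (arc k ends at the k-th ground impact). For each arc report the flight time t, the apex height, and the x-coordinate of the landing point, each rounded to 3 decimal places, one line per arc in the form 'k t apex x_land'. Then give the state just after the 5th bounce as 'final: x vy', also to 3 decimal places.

Arc 1: start y=12.380, vy=18.930 → t=4.433, apex=30.663, x_land=45.883, impact vy=-24.515
  bounce: vy ← 0.71·24.515 = 17.406
Arc 2: start y=0.000, vy=17.406 → t=3.552, apex=15.457, x_land=82.649, impact vy=-17.406
  bounce: vy ← 0.71·17.406 = 12.358
Arc 3: start y=0.000, vy=12.358 → t=2.522, apex=7.792, x_land=108.752, impact vy=-12.358
  bounce: vy ← 0.71·12.358 = 8.774
Arc 4: start y=0.000, vy=8.774 → t=1.791, apex=3.928, x_land=127.285, impact vy=-8.774
  bounce: vy ← 0.71·8.774 = 6.230
Arc 5: start y=0.000, vy=6.230 → t=1.271, apex=1.980, x_land=140.444, impact vy=-6.230
  bounce: vy ← 0.71·6.230 = 4.423

1 4.433 30.663 45.883
2 3.552 15.457 82.649
3 2.522 7.792 108.752
4 1.791 3.928 127.285
5 1.271 1.980 140.444
final: 140.444 4.423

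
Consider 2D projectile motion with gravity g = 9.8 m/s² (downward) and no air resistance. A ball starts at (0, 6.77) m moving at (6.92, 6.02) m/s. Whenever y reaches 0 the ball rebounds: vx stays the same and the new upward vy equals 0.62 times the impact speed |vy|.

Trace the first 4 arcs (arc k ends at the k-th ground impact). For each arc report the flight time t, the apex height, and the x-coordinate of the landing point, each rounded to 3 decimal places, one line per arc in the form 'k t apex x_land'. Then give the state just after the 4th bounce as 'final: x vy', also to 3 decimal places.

Arc 1: start y=6.770, vy=6.020 → t=1.941, apex=8.619, x_land=13.429, impact vy=-12.997
  bounce: vy ← 0.62·12.997 = 8.058
Arc 2: start y=0.000, vy=8.058 → t=1.645, apex=3.313, x_land=24.809, impact vy=-8.058
  bounce: vy ← 0.62·8.058 = 4.996
Arc 3: start y=0.000, vy=4.996 → t=1.020, apex=1.274, x_land=31.865, impact vy=-4.996
  bounce: vy ← 0.62·4.996 = 3.098
Arc 4: start y=0.000, vy=3.098 → t=0.632, apex=0.490, x_land=36.240, impact vy=-3.098
  bounce: vy ← 0.62·3.098 = 1.921

1 1.941 8.619 13.429
2 1.645 3.313 24.809
3 1.020 1.274 31.865
4 0.632 0.490 36.240
final: 36.240 1.921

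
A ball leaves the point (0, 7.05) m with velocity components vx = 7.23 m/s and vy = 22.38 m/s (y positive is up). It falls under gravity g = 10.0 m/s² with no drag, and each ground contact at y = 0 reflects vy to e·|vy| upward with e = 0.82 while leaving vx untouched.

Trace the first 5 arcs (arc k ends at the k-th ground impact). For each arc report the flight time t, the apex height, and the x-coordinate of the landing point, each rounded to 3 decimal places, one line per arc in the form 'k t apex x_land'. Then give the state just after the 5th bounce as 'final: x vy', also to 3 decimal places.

Arc 1: start y=7.050, vy=22.380 → t=4.772, apex=32.093, x_land=34.498, impact vy=-25.335
  bounce: vy ← 0.82·25.335 = 20.775
Arc 2: start y=0.000, vy=20.775 → t=4.155, apex=21.579, x_land=64.538, impact vy=-20.775
  bounce: vy ← 0.82·20.775 = 17.035
Arc 3: start y=0.000, vy=17.035 → t=3.407, apex=14.510, x_land=89.171, impact vy=-17.035
  bounce: vy ← 0.82·17.035 = 13.969
Arc 4: start y=0.000, vy=13.969 → t=2.794, apex=9.757, x_land=109.370, impact vy=-13.969
  bounce: vy ← 0.82·13.969 = 11.455
Arc 5: start y=0.000, vy=11.455 → t=2.291, apex=6.560, x_land=125.934, impact vy=-11.455
  bounce: vy ← 0.82·11.455 = 9.393

1 4.772 32.093 34.498
2 4.155 21.579 64.538
3 3.407 14.510 89.171
4 2.794 9.757 109.370
5 2.291 6.560 125.934
final: 125.934 9.393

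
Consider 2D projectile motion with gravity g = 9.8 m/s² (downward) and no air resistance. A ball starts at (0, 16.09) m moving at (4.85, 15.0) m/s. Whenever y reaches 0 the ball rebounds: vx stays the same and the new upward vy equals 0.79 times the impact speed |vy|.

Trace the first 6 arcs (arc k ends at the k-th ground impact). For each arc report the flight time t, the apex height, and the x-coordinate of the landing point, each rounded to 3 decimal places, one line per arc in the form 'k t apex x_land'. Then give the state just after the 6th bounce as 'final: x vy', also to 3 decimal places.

1 3.903 27.570 18.928
2 3.748 17.206 37.104
3 2.961 10.738 51.464
4 2.339 6.702 62.808
5 1.848 4.183 71.770
6 1.460 2.610 78.850
final: 78.850 5.651

Arc 1: start y=16.090, vy=15.000 → t=3.903, apex=27.570, x_land=18.928, impact vy=-23.246
  bounce: vy ← 0.79·23.246 = 18.364
Arc 2: start y=0.000, vy=18.364 → t=3.748, apex=17.206, x_land=37.104, impact vy=-18.364
  bounce: vy ← 0.79·18.364 = 14.508
Arc 3: start y=0.000, vy=14.508 → t=2.961, apex=10.738, x_land=51.464, impact vy=-14.508
  bounce: vy ← 0.79·14.508 = 11.461
Arc 4: start y=0.000, vy=11.461 → t=2.339, apex=6.702, x_land=62.808, impact vy=-11.461
  bounce: vy ← 0.79·11.461 = 9.054
Arc 5: start y=0.000, vy=9.054 → t=1.848, apex=4.183, x_land=71.770, impact vy=-9.054
  bounce: vy ← 0.79·9.054 = 7.153
Arc 6: start y=0.000, vy=7.153 → t=1.460, apex=2.610, x_land=78.850, impact vy=-7.153
  bounce: vy ← 0.79·7.153 = 5.651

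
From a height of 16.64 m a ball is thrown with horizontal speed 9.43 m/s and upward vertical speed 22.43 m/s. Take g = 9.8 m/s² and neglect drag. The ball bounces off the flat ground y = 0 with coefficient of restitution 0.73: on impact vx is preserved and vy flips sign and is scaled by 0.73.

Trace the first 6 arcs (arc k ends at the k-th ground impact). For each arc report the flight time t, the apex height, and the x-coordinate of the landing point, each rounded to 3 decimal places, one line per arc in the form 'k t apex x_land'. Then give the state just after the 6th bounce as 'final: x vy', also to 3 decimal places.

1 5.227 42.309 49.293
2 4.290 22.546 89.748
3 3.132 12.015 119.281
4 2.286 6.403 140.840
5 1.669 3.412 156.578
6 1.218 1.818 168.067
final: 168.067 4.358

Arc 1: start y=16.640, vy=22.430 → t=5.227, apex=42.309, x_land=49.293, impact vy=-28.797
  bounce: vy ← 0.73·28.797 = 21.022
Arc 2: start y=0.000, vy=21.022 → t=4.290, apex=22.546, x_land=89.748, impact vy=-21.022
  bounce: vy ← 0.73·21.022 = 15.346
Arc 3: start y=0.000, vy=15.346 → t=3.132, apex=12.015, x_land=119.281, impact vy=-15.346
  bounce: vy ← 0.73·15.346 = 11.202
Arc 4: start y=0.000, vy=11.202 → t=2.286, apex=6.403, x_land=140.840, impact vy=-11.202
  bounce: vy ← 0.73·11.202 = 8.178
Arc 5: start y=0.000, vy=8.178 → t=1.669, apex=3.412, x_land=156.578, impact vy=-8.178
  bounce: vy ← 0.73·8.178 = 5.970
Arc 6: start y=0.000, vy=5.970 → t=1.218, apex=1.818, x_land=168.067, impact vy=-5.970
  bounce: vy ← 0.73·5.970 = 4.358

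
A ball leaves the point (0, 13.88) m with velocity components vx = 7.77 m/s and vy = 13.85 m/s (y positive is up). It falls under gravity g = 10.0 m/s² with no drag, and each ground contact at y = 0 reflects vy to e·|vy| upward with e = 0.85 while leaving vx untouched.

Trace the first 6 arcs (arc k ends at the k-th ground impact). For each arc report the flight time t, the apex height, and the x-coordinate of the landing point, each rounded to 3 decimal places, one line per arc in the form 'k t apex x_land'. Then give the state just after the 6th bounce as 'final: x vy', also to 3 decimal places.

1 3.552 23.471 27.596
2 3.683 16.958 56.215
3 3.131 12.252 80.541
4 2.661 8.852 101.218
5 2.262 6.396 118.794
6 1.923 4.621 133.733
final: 133.733 8.171

Arc 1: start y=13.880, vy=13.850 → t=3.552, apex=23.471, x_land=27.596, impact vy=-21.666
  bounce: vy ← 0.85·21.666 = 18.416
Arc 2: start y=0.000, vy=18.416 → t=3.683, apex=16.958, x_land=56.215, impact vy=-18.416
  bounce: vy ← 0.85·18.416 = 15.654
Arc 3: start y=0.000, vy=15.654 → t=3.131, apex=12.252, x_land=80.541, impact vy=-15.654
  bounce: vy ← 0.85·15.654 = 13.306
Arc 4: start y=0.000, vy=13.306 → t=2.661, apex=8.852, x_land=101.218, impact vy=-13.306
  bounce: vy ← 0.85·13.306 = 11.310
Arc 5: start y=0.000, vy=11.310 → t=2.262, apex=6.396, x_land=118.794, impact vy=-11.310
  bounce: vy ← 0.85·11.310 = 9.613
Arc 6: start y=0.000, vy=9.613 → t=1.923, apex=4.621, x_land=133.733, impact vy=-9.613
  bounce: vy ← 0.85·9.613 = 8.171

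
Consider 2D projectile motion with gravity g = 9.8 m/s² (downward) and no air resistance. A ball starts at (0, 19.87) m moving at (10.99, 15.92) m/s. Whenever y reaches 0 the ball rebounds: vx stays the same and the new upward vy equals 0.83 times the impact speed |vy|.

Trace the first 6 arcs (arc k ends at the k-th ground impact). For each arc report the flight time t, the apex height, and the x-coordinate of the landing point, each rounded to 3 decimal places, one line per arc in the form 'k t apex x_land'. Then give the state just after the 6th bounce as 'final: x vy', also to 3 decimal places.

1 4.212 32.801 46.287
2 4.295 22.597 93.488
3 3.565 15.567 132.665
4 2.959 10.724 165.182
5 2.456 7.388 192.171
6 2.038 5.089 214.572
final: 214.572 8.290

Arc 1: start y=19.870, vy=15.920 → t=4.212, apex=32.801, x_land=46.287, impact vy=-25.355
  bounce: vy ← 0.83·25.355 = 21.045
Arc 2: start y=0.000, vy=21.045 → t=4.295, apex=22.597, x_land=93.488, impact vy=-21.045
  bounce: vy ← 0.83·21.045 = 17.467
Arc 3: start y=0.000, vy=17.467 → t=3.565, apex=15.567, x_land=132.665, impact vy=-17.467
  bounce: vy ← 0.83·17.467 = 14.498
Arc 4: start y=0.000, vy=14.498 → t=2.959, apex=10.724, x_land=165.182, impact vy=-14.498
  bounce: vy ← 0.83·14.498 = 12.033
Arc 5: start y=0.000, vy=12.033 → t=2.456, apex=7.388, x_land=192.171, impact vy=-12.033
  bounce: vy ← 0.83·12.033 = 9.988
Arc 6: start y=0.000, vy=9.988 → t=2.038, apex=5.089, x_land=214.572, impact vy=-9.988
  bounce: vy ← 0.83·9.988 = 8.290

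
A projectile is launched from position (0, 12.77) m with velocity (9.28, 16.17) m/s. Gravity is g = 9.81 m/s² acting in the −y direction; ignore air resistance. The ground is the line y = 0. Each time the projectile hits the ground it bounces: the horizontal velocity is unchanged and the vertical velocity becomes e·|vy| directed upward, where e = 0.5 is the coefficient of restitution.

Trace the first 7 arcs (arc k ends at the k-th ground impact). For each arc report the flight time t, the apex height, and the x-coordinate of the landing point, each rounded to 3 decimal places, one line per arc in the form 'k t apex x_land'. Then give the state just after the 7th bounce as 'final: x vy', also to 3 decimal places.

1 3.955 26.097 36.702
2 2.307 6.524 58.107
3 1.153 1.631 68.810
4 0.577 0.408 74.161
5 0.288 0.102 76.837
6 0.144 0.025 78.174
7 0.072 0.006 78.843
final: 78.843 0.177

Arc 1: start y=12.770, vy=16.170 → t=3.955, apex=26.097, x_land=36.702, impact vy=-22.628
  bounce: vy ← 0.5·22.628 = 11.314
Arc 2: start y=0.000, vy=11.314 → t=2.307, apex=6.524, x_land=58.107, impact vy=-11.314
  bounce: vy ← 0.5·11.314 = 5.657
Arc 3: start y=0.000, vy=5.657 → t=1.153, apex=1.631, x_land=68.810, impact vy=-5.657
  bounce: vy ← 0.5·5.657 = 2.828
Arc 4: start y=0.000, vy=2.828 → t=0.577, apex=0.408, x_land=74.161, impact vy=-2.828
  bounce: vy ← 0.5·2.828 = 1.414
Arc 5: start y=0.000, vy=1.414 → t=0.288, apex=0.102, x_land=76.837, impact vy=-1.414
  bounce: vy ← 0.5·1.414 = 0.707
Arc 6: start y=0.000, vy=0.707 → t=0.144, apex=0.025, x_land=78.174, impact vy=-0.707
  bounce: vy ← 0.5·0.707 = 0.354
Arc 7: start y=0.000, vy=0.354 → t=0.072, apex=0.006, x_land=78.843, impact vy=-0.354
  bounce: vy ← 0.5·0.354 = 0.177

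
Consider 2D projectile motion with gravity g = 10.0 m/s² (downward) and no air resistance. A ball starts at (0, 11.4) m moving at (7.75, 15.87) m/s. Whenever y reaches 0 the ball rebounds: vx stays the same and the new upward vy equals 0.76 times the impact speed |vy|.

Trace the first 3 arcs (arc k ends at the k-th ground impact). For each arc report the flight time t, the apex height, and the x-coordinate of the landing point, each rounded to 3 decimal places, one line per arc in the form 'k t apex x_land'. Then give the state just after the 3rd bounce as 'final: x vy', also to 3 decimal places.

Arc 1: start y=11.400, vy=15.870 → t=3.778, apex=23.993, x_land=29.276, impact vy=-21.906
  bounce: vy ← 0.76·21.906 = 16.648
Arc 2: start y=0.000, vy=16.648 → t=3.330, apex=13.858, x_land=55.081, impact vy=-16.648
  bounce: vy ← 0.76·16.648 = 12.653
Arc 3: start y=0.000, vy=12.653 → t=2.531, apex=8.005, x_land=74.693, impact vy=-12.653
  bounce: vy ← 0.76·12.653 = 9.616

1 3.778 23.993 29.276
2 3.330 13.858 55.081
3 2.531 8.005 74.693
final: 74.693 9.616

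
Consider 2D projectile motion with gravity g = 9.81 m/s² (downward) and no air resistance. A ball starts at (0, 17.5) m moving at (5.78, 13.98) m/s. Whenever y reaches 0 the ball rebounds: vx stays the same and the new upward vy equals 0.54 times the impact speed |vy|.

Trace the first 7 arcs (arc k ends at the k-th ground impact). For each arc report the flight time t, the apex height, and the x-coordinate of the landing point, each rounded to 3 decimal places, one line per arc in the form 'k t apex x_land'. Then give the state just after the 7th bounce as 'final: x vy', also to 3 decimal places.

1 3.791 27.461 21.913
2 2.555 8.008 36.684
3 1.380 2.335 44.660
4 0.745 0.681 48.967
5 0.402 0.199 51.293
6 0.217 0.058 52.548
7 0.117 0.017 53.227
final: 53.227 0.311

Arc 1: start y=17.500, vy=13.980 → t=3.791, apex=27.461, x_land=21.913, impact vy=-23.212
  bounce: vy ← 0.54·23.212 = 12.534
Arc 2: start y=0.000, vy=12.534 → t=2.555, apex=8.008, x_land=36.684, impact vy=-12.534
  bounce: vy ← 0.54·12.534 = 6.769
Arc 3: start y=0.000, vy=6.769 → t=1.380, apex=2.335, x_land=44.660, impact vy=-6.769
  bounce: vy ← 0.54·6.769 = 3.655
Arc 4: start y=0.000, vy=3.655 → t=0.745, apex=0.681, x_land=48.967, impact vy=-3.655
  bounce: vy ← 0.54·3.655 = 1.974
Arc 5: start y=0.000, vy=1.974 → t=0.402, apex=0.199, x_land=51.293, impact vy=-1.974
  bounce: vy ← 0.54·1.974 = 1.066
Arc 6: start y=0.000, vy=1.066 → t=0.217, apex=0.058, x_land=52.548, impact vy=-1.066
  bounce: vy ← 0.54·1.066 = 0.576
Arc 7: start y=0.000, vy=0.576 → t=0.117, apex=0.017, x_land=53.227, impact vy=-0.576
  bounce: vy ← 0.54·0.576 = 0.311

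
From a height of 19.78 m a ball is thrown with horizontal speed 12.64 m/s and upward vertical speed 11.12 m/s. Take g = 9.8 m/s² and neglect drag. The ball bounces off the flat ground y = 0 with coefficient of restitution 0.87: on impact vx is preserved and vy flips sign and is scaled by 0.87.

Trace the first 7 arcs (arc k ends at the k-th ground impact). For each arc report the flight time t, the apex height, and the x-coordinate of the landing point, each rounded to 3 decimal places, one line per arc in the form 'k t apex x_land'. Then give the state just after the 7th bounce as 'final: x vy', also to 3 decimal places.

1 3.442 26.089 43.509
2 4.015 19.747 94.257
3 3.493 14.946 138.409
4 3.039 11.313 176.821
5 2.644 8.563 210.239
6 2.300 6.481 239.313
7 2.001 4.906 264.607
final: 264.607 8.531

Arc 1: start y=19.780, vy=11.120 → t=3.442, apex=26.089, x_land=43.509, impact vy=-22.613
  bounce: vy ← 0.87·22.613 = 19.673
Arc 2: start y=0.000, vy=19.673 → t=4.015, apex=19.747, x_land=94.257, impact vy=-19.673
  bounce: vy ← 0.87·19.673 = 17.116
Arc 3: start y=0.000, vy=17.116 → t=3.493, apex=14.946, x_land=138.409, impact vy=-17.116
  bounce: vy ← 0.87·17.116 = 14.891
Arc 4: start y=0.000, vy=14.891 → t=3.039, apex=11.313, x_land=176.821, impact vy=-14.891
  bounce: vy ← 0.87·14.891 = 12.955
Arc 5: start y=0.000, vy=12.955 → t=2.644, apex=8.563, x_land=210.239, impact vy=-12.955
  bounce: vy ← 0.87·12.955 = 11.271
Arc 6: start y=0.000, vy=11.271 → t=2.300, apex=6.481, x_land=239.313, impact vy=-11.271
  bounce: vy ← 0.87·11.271 = 9.806
Arc 7: start y=0.000, vy=9.806 → t=2.001, apex=4.906, x_land=264.607, impact vy=-9.806
  bounce: vy ← 0.87·9.806 = 8.531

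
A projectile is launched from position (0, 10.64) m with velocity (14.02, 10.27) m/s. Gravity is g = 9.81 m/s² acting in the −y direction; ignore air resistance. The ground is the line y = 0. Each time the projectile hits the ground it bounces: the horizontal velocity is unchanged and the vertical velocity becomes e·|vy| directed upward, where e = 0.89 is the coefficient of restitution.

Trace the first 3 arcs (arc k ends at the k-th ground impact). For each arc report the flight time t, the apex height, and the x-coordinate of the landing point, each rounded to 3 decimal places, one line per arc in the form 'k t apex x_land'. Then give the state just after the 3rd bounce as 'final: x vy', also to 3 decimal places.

Arc 1: start y=10.640, vy=10.270 → t=2.854, apex=16.016, x_land=40.011, impact vy=-17.727
  bounce: vy ← 0.89·17.727 = 15.777
Arc 2: start y=0.000, vy=15.777 → t=3.216, apex=12.686, x_land=85.106, impact vy=-15.777
  bounce: vy ← 0.89·15.777 = 14.041
Arc 3: start y=0.000, vy=14.041 → t=2.863, apex=10.049, x_land=125.240, impact vy=-14.041
  bounce: vy ← 0.89·14.041 = 12.497

1 2.854 16.016 40.011
2 3.216 12.686 85.106
3 2.863 10.049 125.240
final: 125.240 12.497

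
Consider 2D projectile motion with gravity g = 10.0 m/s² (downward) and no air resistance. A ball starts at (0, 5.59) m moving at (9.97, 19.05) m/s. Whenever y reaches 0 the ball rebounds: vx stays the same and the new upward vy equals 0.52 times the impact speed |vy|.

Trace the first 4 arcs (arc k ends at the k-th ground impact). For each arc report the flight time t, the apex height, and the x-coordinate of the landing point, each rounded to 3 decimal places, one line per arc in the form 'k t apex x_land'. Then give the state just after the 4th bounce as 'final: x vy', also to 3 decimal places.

1 4.084 23.735 40.715
2 2.266 6.418 63.306
3 1.178 1.735 75.054
4 0.613 0.469 81.162
final: 81.162 1.593

Arc 1: start y=5.590, vy=19.050 → t=4.084, apex=23.735, x_land=40.715, impact vy=-21.788
  bounce: vy ← 0.52·21.788 = 11.330
Arc 2: start y=0.000, vy=11.330 → t=2.266, apex=6.418, x_land=63.306, impact vy=-11.330
  bounce: vy ← 0.52·11.330 = 5.891
Arc 3: start y=0.000, vy=5.891 → t=1.178, apex=1.735, x_land=75.054, impact vy=-5.891
  bounce: vy ← 0.52·5.891 = 3.064
Arc 4: start y=0.000, vy=3.064 → t=0.613, apex=0.469, x_land=81.162, impact vy=-3.064
  bounce: vy ← 0.52·3.064 = 1.593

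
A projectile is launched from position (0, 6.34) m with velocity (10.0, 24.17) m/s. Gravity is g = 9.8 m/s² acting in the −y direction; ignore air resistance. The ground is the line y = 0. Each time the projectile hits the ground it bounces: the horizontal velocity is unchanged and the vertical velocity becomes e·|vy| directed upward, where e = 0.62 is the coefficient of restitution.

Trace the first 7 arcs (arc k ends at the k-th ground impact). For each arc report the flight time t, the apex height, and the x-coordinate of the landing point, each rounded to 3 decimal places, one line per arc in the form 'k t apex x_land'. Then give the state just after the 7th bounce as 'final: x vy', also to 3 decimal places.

Arc 1: start y=6.340, vy=24.170 → t=5.182, apex=36.146, x_land=51.823, impact vy=-26.617
  bounce: vy ← 0.62·26.617 = 16.502
Arc 2: start y=0.000, vy=16.502 → t=3.368, apex=13.894, x_land=85.502, impact vy=-16.502
  bounce: vy ← 0.62·16.502 = 10.231
Arc 3: start y=0.000, vy=10.231 → t=2.088, apex=5.341, x_land=106.382, impact vy=-10.231
  bounce: vy ← 0.62·10.231 = 6.344
Arc 4: start y=0.000, vy=6.344 → t=1.295, apex=2.053, x_land=119.328, impact vy=-6.344
  bounce: vy ← 0.62·6.344 = 3.933
Arc 5: start y=0.000, vy=3.933 → t=0.803, apex=0.789, x_land=127.355, impact vy=-3.933
  bounce: vy ← 0.62·3.933 = 2.438
Arc 6: start y=0.000, vy=2.438 → t=0.498, apex=0.303, x_land=132.331, impact vy=-2.438
  bounce: vy ← 0.62·2.438 = 1.512
Arc 7: start y=0.000, vy=1.512 → t=0.309, apex=0.117, x_land=135.416, impact vy=-1.512
  bounce: vy ← 0.62·1.512 = 0.937

1 5.182 36.146 51.823
2 3.368 13.894 85.502
3 2.088 5.341 106.382
4 1.295 2.053 119.328
5 0.803 0.789 127.355
6 0.498 0.303 132.331
7 0.309 0.117 135.416
final: 135.416 0.937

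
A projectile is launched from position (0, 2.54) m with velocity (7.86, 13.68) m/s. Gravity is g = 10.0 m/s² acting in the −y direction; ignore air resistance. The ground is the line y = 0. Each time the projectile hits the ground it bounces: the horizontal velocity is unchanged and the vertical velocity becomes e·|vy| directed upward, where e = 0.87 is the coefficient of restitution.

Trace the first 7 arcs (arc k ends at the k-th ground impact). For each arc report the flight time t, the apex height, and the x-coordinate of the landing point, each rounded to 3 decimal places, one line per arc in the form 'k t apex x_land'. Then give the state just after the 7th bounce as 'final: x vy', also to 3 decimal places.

1 2.911 11.897 22.877
2 2.684 9.005 43.973
3 2.335 6.816 62.327
4 2.032 5.159 78.295
5 1.767 3.905 92.187
6 1.538 2.956 104.273
7 1.338 2.237 114.788
final: 114.788 5.819

Arc 1: start y=2.540, vy=13.680 → t=2.911, apex=11.897, x_land=22.877, impact vy=-15.425
  bounce: vy ← 0.87·15.425 = 13.420
Arc 2: start y=0.000, vy=13.420 → t=2.684, apex=9.005, x_land=43.973, impact vy=-13.420
  bounce: vy ← 0.87·13.420 = 11.675
Arc 3: start y=0.000, vy=11.675 → t=2.335, apex=6.816, x_land=62.327, impact vy=-11.675
  bounce: vy ← 0.87·11.675 = 10.158
Arc 4: start y=0.000, vy=10.158 → t=2.032, apex=5.159, x_land=78.295, impact vy=-10.158
  bounce: vy ← 0.87·10.158 = 8.837
Arc 5: start y=0.000, vy=8.837 → t=1.767, apex=3.905, x_land=92.187, impact vy=-8.837
  bounce: vy ← 0.87·8.837 = 7.688
Arc 6: start y=0.000, vy=7.688 → t=1.538, apex=2.956, x_land=104.273, impact vy=-7.688
  bounce: vy ← 0.87·7.688 = 6.689
Arc 7: start y=0.000, vy=6.689 → t=1.338, apex=2.237, x_land=114.788, impact vy=-6.689
  bounce: vy ← 0.87·6.689 = 5.819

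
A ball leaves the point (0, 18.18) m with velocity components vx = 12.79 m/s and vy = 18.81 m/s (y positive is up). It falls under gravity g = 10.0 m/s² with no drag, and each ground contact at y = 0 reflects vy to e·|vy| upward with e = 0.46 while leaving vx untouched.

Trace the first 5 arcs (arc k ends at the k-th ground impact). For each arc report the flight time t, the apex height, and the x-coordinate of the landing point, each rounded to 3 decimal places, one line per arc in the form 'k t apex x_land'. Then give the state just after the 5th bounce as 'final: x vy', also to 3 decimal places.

Arc 1: start y=18.180, vy=18.810 → t=4.559, apex=35.871, x_land=58.316, impact vy=-26.785
  bounce: vy ← 0.46·26.785 = 12.321
Arc 2: start y=0.000, vy=12.321 → t=2.464, apex=7.590, x_land=89.832, impact vy=-12.321
  bounce: vy ← 0.46·12.321 = 5.668
Arc 3: start y=0.000, vy=5.668 → t=1.134, apex=1.606, x_land=104.330, impact vy=-5.668
  bounce: vy ← 0.46·5.668 = 2.607
Arc 4: start y=0.000, vy=2.607 → t=0.521, apex=0.340, x_land=110.999, impact vy=-2.607
  bounce: vy ← 0.46·2.607 = 1.199
Arc 5: start y=0.000, vy=1.199 → t=0.240, apex=0.072, x_land=114.067, impact vy=-1.199
  bounce: vy ← 0.46·1.199 = 0.552

1 4.559 35.871 58.316
2 2.464 7.590 89.832
3 1.134 1.606 104.330
4 0.521 0.340 110.999
5 0.240 0.072 114.067
final: 114.067 0.552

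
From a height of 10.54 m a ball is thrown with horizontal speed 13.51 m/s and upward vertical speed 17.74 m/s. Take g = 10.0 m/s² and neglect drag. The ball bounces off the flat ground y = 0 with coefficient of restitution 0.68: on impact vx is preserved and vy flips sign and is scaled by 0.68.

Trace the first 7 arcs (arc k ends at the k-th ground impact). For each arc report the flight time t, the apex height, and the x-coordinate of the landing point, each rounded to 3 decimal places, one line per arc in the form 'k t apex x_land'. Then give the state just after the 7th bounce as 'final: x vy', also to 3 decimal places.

1 4.066 26.275 54.937
2 3.118 12.150 97.057
3 2.120 5.618 125.698
4 1.442 2.598 145.174
5 0.980 1.201 158.418
6 0.667 0.555 167.423
7 0.453 0.257 173.547
final: 173.547 1.541

Arc 1: start y=10.540, vy=17.740 → t=4.066, apex=26.275, x_land=54.937, impact vy=-22.924
  bounce: vy ← 0.68·22.924 = 15.588
Arc 2: start y=0.000, vy=15.588 → t=3.118, apex=12.150, x_land=97.057, impact vy=-15.588
  bounce: vy ← 0.68·15.588 = 10.600
Arc 3: start y=0.000, vy=10.600 → t=2.120, apex=5.618, x_land=125.698, impact vy=-10.600
  bounce: vy ← 0.68·10.600 = 7.208
Arc 4: start y=0.000, vy=7.208 → t=1.442, apex=2.598, x_land=145.174, impact vy=-7.208
  bounce: vy ← 0.68·7.208 = 4.901
Arc 5: start y=0.000, vy=4.901 → t=0.980, apex=1.201, x_land=158.418, impact vy=-4.901
  bounce: vy ← 0.68·4.901 = 3.333
Arc 6: start y=0.000, vy=3.333 → t=0.667, apex=0.555, x_land=167.423, impact vy=-3.333
  bounce: vy ← 0.68·3.333 = 2.266
Arc 7: start y=0.000, vy=2.266 → t=0.453, apex=0.257, x_land=173.547, impact vy=-2.266
  bounce: vy ← 0.68·2.266 = 1.541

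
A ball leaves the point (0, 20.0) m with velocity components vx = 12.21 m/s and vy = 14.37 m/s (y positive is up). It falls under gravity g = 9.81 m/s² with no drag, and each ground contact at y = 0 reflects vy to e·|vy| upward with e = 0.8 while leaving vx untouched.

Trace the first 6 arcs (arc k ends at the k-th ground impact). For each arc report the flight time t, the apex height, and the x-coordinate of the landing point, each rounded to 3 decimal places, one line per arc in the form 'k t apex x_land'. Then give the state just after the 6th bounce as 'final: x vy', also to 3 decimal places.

1 3.959 30.525 48.345
2 3.991 19.536 97.080
3 3.193 12.503 136.068
4 2.555 8.002 167.259
5 2.044 5.121 192.211
6 1.635 3.278 212.173
final: 212.173 6.415

Arc 1: start y=20.000, vy=14.370 → t=3.959, apex=30.525, x_land=48.345, impact vy=-24.472
  bounce: vy ← 0.8·24.472 = 19.578
Arc 2: start y=0.000, vy=19.578 → t=3.991, apex=19.536, x_land=97.080, impact vy=-19.578
  bounce: vy ← 0.8·19.578 = 15.662
Arc 3: start y=0.000, vy=15.662 → t=3.193, apex=12.503, x_land=136.068, impact vy=-15.662
  bounce: vy ← 0.8·15.662 = 12.530
Arc 4: start y=0.000, vy=12.530 → t=2.555, apex=8.002, x_land=167.259, impact vy=-12.530
  bounce: vy ← 0.8·12.530 = 10.024
Arc 5: start y=0.000, vy=10.024 → t=2.044, apex=5.121, x_land=192.211, impact vy=-10.024
  bounce: vy ← 0.8·10.024 = 8.019
Arc 6: start y=0.000, vy=8.019 → t=1.635, apex=3.278, x_land=212.173, impact vy=-8.019
  bounce: vy ← 0.8·8.019 = 6.415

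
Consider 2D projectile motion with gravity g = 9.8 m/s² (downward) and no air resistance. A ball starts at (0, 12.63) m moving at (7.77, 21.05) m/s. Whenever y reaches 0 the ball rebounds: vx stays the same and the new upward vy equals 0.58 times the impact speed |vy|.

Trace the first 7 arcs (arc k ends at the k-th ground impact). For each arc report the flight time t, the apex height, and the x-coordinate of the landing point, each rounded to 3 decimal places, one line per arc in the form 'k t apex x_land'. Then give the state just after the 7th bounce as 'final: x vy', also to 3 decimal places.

1 4.830 35.237 37.526
2 3.111 11.854 61.696
3 1.804 3.988 75.715
4 1.046 1.341 83.846
5 0.607 0.451 88.562
6 0.352 0.152 91.297
7 0.204 0.051 92.884
final: 92.884 0.580

Arc 1: start y=12.630, vy=21.050 → t=4.830, apex=35.237, x_land=37.526, impact vy=-26.280
  bounce: vy ← 0.58·26.280 = 15.243
Arc 2: start y=0.000, vy=15.243 → t=3.111, apex=11.854, x_land=61.696, impact vy=-15.243
  bounce: vy ← 0.58·15.243 = 8.841
Arc 3: start y=0.000, vy=8.841 → t=1.804, apex=3.988, x_land=75.715, impact vy=-8.841
  bounce: vy ← 0.58·8.841 = 5.128
Arc 4: start y=0.000, vy=5.128 → t=1.046, apex=1.341, x_land=83.846, impact vy=-5.128
  bounce: vy ← 0.58·5.128 = 2.974
Arc 5: start y=0.000, vy=2.974 → t=0.607, apex=0.451, x_land=88.562, impact vy=-2.974
  bounce: vy ← 0.58·2.974 = 1.725
Arc 6: start y=0.000, vy=1.725 → t=0.352, apex=0.152, x_land=91.297, impact vy=-1.725
  bounce: vy ← 0.58·1.725 = 1.000
Arc 7: start y=0.000, vy=1.000 → t=0.204, apex=0.051, x_land=92.884, impact vy=-1.000
  bounce: vy ← 0.58·1.000 = 0.580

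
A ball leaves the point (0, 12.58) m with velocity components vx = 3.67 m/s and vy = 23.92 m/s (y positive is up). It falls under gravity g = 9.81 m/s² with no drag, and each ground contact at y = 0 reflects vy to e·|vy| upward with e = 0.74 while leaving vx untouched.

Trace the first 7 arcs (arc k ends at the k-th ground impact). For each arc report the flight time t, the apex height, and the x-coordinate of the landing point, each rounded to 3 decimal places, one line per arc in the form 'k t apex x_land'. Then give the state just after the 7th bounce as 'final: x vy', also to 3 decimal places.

1 5.356 41.742 19.655
2 4.317 22.858 35.500
3 3.195 12.517 47.225
4 2.364 6.854 55.902
5 1.750 3.753 62.323
6 1.295 2.055 67.075
7 0.958 1.126 70.591
final: 70.591 3.477

Arc 1: start y=12.580, vy=23.920 → t=5.356, apex=41.742, x_land=19.655, impact vy=-28.618
  bounce: vy ← 0.74·28.618 = 21.177
Arc 2: start y=0.000, vy=21.177 → t=4.317, apex=22.858, x_land=35.500, impact vy=-21.177
  bounce: vy ← 0.74·21.177 = 15.671
Arc 3: start y=0.000, vy=15.671 → t=3.195, apex=12.517, x_land=47.225, impact vy=-15.671
  bounce: vy ← 0.74·15.671 = 11.597
Arc 4: start y=0.000, vy=11.597 → t=2.364, apex=6.854, x_land=55.902, impact vy=-11.597
  bounce: vy ← 0.74·11.597 = 8.582
Arc 5: start y=0.000, vy=8.582 → t=1.750, apex=3.753, x_land=62.323, impact vy=-8.582
  bounce: vy ← 0.74·8.582 = 6.350
Arc 6: start y=0.000, vy=6.350 → t=1.295, apex=2.055, x_land=67.075, impact vy=-6.350
  bounce: vy ← 0.74·6.350 = 4.699
Arc 7: start y=0.000, vy=4.699 → t=0.958, apex=1.126, x_land=70.591, impact vy=-4.699
  bounce: vy ← 0.74·4.699 = 3.477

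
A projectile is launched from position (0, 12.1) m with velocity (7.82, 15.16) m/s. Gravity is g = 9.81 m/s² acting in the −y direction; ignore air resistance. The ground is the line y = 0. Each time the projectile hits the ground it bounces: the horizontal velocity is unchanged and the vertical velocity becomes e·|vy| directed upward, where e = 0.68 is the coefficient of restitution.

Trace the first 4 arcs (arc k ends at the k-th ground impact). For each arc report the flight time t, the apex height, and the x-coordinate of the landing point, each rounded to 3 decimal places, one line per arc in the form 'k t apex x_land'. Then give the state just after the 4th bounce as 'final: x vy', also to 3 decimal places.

1 3.749 23.814 29.315
2 2.997 11.012 52.749
3 2.038 5.092 68.684
4 1.386 2.354 79.520
final: 79.520 4.622

Arc 1: start y=12.100, vy=15.160 → t=3.749, apex=23.814, x_land=29.315, impact vy=-21.615
  bounce: vy ← 0.68·21.615 = 14.699
Arc 2: start y=0.000, vy=14.699 → t=2.997, apex=11.012, x_land=52.749, impact vy=-14.699
  bounce: vy ← 0.68·14.699 = 9.995
Arc 3: start y=0.000, vy=9.995 → t=2.038, apex=5.092, x_land=68.684, impact vy=-9.995
  bounce: vy ← 0.68·9.995 = 6.797
Arc 4: start y=0.000, vy=6.797 → t=1.386, apex=2.354, x_land=79.520, impact vy=-6.797
  bounce: vy ← 0.68·6.797 = 4.622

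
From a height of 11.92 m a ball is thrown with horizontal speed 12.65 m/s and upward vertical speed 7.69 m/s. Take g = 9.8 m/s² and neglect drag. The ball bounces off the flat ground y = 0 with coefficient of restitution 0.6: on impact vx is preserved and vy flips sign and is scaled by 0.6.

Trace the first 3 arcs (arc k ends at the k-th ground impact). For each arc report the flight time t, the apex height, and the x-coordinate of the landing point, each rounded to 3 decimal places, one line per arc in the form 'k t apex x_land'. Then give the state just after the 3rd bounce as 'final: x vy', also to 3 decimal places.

Arc 1: start y=11.920, vy=7.690 → t=2.531, apex=14.937, x_land=32.013, impact vy=-17.110
  bounce: vy ← 0.6·17.110 = 10.266
Arc 2: start y=0.000, vy=10.266 → t=2.095, apex=5.377, x_land=58.517, impact vy=-10.266
  bounce: vy ← 0.6·10.266 = 6.160
Arc 3: start y=0.000, vy=6.160 → t=1.257, apex=1.936, x_land=74.419, impact vy=-6.160
  bounce: vy ← 0.6·6.160 = 3.696

1 2.531 14.937 32.013
2 2.095 5.377 58.517
3 1.257 1.936 74.419
final: 74.419 3.696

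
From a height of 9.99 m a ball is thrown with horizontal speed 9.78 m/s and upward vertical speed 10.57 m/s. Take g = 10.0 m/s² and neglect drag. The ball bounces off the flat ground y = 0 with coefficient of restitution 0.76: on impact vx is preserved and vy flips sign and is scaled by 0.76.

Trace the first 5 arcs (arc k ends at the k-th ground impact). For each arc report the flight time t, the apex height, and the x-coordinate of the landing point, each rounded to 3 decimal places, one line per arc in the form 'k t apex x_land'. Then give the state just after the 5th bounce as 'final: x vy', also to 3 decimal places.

Arc 1: start y=9.990, vy=10.570 → t=2.822, apex=15.576, x_land=27.599, impact vy=-17.650
  bounce: vy ← 0.76·17.650 = 13.414
Arc 2: start y=0.000, vy=13.414 → t=2.683, apex=8.997, x_land=53.837, impact vy=-13.414
  bounce: vy ← 0.76·13.414 = 10.195
Arc 3: start y=0.000, vy=10.195 → t=2.039, apex=5.197, x_land=73.778, impact vy=-10.195
  bounce: vy ← 0.76·10.195 = 7.748
Arc 4: start y=0.000, vy=7.748 → t=1.550, apex=3.002, x_land=88.933, impact vy=-7.748
  bounce: vy ← 0.76·7.748 = 5.888
Arc 5: start y=0.000, vy=5.888 → t=1.178, apex=1.734, x_land=100.451, impact vy=-5.888
  bounce: vy ← 0.76·5.888 = 4.475

1 2.822 15.576 27.599
2 2.683 8.997 53.837
3 2.039 5.197 73.778
4 1.550 3.002 88.933
5 1.178 1.734 100.451
final: 100.451 4.475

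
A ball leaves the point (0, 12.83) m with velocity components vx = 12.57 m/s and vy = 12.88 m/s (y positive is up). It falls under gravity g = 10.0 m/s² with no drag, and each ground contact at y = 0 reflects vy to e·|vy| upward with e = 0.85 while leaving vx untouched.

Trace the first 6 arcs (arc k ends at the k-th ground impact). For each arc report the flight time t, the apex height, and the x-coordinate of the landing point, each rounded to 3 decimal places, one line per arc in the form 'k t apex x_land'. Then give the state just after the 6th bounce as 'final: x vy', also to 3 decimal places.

Arc 1: start y=12.830, vy=12.880 → t=3.343, apex=21.125, x_land=42.027, impact vy=-20.555
  bounce: vy ← 0.85·20.555 = 17.471
Arc 2: start y=0.000, vy=17.471 → t=3.494, apex=15.263, x_land=85.951, impact vy=-17.471
  bounce: vy ← 0.85·17.471 = 14.851
Arc 3: start y=0.000, vy=14.851 → t=2.970, apex=11.027, x_land=123.285, impact vy=-14.851
  bounce: vy ← 0.85·14.851 = 12.623
Arc 4: start y=0.000, vy=12.623 → t=2.525, apex=7.967, x_land=155.020, impact vy=-12.623
  bounce: vy ← 0.85·12.623 = 10.730
Arc 5: start y=0.000, vy=10.730 → t=2.146, apex=5.756, x_land=181.994, impact vy=-10.730
  bounce: vy ← 0.85·10.730 = 9.120
Arc 6: start y=0.000, vy=9.120 → t=1.824, apex=4.159, x_land=204.923, impact vy=-9.120
  bounce: vy ← 0.85·9.120 = 7.752

1 3.343 21.125 42.027
2 3.494 15.263 85.951
3 2.970 11.027 123.285
4 2.525 7.967 155.020
5 2.146 5.756 181.994
6 1.824 4.159 204.923
final: 204.923 7.752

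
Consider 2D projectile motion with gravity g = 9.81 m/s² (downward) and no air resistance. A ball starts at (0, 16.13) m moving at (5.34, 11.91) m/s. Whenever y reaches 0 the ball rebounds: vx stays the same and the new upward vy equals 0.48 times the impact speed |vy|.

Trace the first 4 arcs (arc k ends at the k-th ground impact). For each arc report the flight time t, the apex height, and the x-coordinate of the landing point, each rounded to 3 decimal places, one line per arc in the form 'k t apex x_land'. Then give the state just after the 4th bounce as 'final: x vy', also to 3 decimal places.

Arc 1: start y=16.130, vy=11.910 → t=3.396, apex=23.360, x_land=18.137, impact vy=-21.408
  bounce: vy ← 0.48·21.408 = 10.276
Arc 2: start y=0.000, vy=10.276 → t=2.095, apex=5.382, x_land=29.324, impact vy=-10.276
  bounce: vy ← 0.48·10.276 = 4.932
Arc 3: start y=0.000, vy=4.932 → t=1.006, apex=1.240, x_land=34.694, impact vy=-4.932
  bounce: vy ← 0.48·4.932 = 2.368
Arc 4: start y=0.000, vy=2.368 → t=0.483, apex=0.286, x_land=37.271, impact vy=-2.368
  bounce: vy ← 0.48·2.368 = 1.136

1 3.396 23.360 18.137
2 2.095 5.382 29.324
3 1.006 1.240 34.694
4 0.483 0.286 37.271
final: 37.271 1.136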